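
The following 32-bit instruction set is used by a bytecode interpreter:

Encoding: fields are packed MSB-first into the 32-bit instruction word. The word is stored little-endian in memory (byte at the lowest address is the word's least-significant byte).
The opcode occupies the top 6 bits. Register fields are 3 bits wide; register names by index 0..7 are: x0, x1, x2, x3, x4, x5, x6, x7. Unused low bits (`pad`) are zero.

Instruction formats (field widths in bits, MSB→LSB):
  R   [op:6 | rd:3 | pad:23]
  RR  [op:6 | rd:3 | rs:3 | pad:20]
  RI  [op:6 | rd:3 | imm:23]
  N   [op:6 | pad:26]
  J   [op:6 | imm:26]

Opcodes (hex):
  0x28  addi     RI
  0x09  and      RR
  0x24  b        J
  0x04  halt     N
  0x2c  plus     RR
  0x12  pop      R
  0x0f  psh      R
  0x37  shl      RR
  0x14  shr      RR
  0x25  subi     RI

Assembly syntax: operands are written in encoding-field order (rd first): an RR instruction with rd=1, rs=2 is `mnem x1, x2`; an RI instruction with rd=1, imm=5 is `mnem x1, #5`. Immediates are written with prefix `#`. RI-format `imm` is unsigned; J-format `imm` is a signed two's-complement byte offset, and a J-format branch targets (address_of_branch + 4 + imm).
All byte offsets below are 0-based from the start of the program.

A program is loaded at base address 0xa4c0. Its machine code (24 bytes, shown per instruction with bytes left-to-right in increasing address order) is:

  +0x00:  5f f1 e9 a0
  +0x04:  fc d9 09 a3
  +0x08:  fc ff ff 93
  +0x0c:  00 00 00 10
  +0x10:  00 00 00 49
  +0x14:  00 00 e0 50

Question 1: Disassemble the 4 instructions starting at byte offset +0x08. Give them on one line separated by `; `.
[08] fc ff ff 93 → 0x93fffffc
  top 6b → 0x24 → b [J]
  imm: (w>>0)&0x3ffffff=0x3fffffc (s26→-4) → #-4
[0c] 00 00 00 10 → 0x10000000
  top 6b → 0x4 → halt [N]
[10] 00 00 00 49 → 0x49000000
  top 6b → 0x12 → pop [R]
  rd: (w>>23)&0x7=0x2 → x2
[14] 00 00 e0 50 → 0x50e00000
  top 6b → 0x14 → shr [RR]
  rd: (w>>23)&0x7=0x1 → x1
  rs: (w>>20)&0x7=0x6 → x6

b #-4; halt; pop x2; shr x1, x6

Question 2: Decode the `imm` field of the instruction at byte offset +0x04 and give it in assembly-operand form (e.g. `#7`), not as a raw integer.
#645628

@+04  little-endian(fc d9 09 a3) = 0xa309d9fc
  op=0xa309d9fc>>26=0x28 ⇒ addi (RI)
  rd: (w>>23)&0x7=0x6 → x6
  imm: (w>>0)&0x7fffff=0x9d9fc → #645628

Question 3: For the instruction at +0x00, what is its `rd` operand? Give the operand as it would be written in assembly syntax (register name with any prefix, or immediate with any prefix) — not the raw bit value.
x1

[00] 5f f1 e9 a0 → 0xa0e9f15f
  top 6b → 0x28 → addi [RI]
  rd: (w>>23)&0x7=0x1 → x1
  imm: (w>>0)&0x7fffff=0x69f15f → #6943071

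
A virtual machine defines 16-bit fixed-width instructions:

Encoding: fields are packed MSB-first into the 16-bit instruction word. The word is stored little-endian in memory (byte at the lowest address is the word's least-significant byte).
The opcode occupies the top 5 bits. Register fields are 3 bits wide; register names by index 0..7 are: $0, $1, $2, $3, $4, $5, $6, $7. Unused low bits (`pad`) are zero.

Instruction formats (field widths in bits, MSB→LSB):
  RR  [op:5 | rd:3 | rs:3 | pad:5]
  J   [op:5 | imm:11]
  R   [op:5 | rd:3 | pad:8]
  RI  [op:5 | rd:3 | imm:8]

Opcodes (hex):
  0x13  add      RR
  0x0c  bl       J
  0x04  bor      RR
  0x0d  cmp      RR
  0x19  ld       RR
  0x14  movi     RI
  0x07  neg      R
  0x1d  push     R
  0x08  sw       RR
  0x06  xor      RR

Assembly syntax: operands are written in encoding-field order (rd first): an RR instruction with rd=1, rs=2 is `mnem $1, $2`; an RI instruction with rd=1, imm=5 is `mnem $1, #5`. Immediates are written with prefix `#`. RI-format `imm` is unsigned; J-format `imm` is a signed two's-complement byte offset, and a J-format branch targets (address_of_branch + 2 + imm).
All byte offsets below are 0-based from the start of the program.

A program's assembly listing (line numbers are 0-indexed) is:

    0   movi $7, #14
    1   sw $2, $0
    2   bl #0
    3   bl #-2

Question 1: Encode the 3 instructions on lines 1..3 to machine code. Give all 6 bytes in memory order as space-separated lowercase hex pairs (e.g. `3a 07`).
line 1 (sw): pack op=0x8:5|rd=2:3|rs=0:3|pad=0:5 = 0x4200; little→ 00 42
line 2 (bl): pack op=0xc:5|imm=0:11 = 0x6000; little→ 00 60
line 3 (bl): pack op=0xc:5|imm=-2:11 = 0x67fe; little→ fe 67

00 42 00 60 fe 67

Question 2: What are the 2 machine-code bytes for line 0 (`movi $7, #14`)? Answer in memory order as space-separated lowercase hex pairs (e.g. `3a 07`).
L0: movi op=0x14:5|rd=7:3|imm=14:8 ⇒ 0xa70e ⇒ little 0e a7

0e a7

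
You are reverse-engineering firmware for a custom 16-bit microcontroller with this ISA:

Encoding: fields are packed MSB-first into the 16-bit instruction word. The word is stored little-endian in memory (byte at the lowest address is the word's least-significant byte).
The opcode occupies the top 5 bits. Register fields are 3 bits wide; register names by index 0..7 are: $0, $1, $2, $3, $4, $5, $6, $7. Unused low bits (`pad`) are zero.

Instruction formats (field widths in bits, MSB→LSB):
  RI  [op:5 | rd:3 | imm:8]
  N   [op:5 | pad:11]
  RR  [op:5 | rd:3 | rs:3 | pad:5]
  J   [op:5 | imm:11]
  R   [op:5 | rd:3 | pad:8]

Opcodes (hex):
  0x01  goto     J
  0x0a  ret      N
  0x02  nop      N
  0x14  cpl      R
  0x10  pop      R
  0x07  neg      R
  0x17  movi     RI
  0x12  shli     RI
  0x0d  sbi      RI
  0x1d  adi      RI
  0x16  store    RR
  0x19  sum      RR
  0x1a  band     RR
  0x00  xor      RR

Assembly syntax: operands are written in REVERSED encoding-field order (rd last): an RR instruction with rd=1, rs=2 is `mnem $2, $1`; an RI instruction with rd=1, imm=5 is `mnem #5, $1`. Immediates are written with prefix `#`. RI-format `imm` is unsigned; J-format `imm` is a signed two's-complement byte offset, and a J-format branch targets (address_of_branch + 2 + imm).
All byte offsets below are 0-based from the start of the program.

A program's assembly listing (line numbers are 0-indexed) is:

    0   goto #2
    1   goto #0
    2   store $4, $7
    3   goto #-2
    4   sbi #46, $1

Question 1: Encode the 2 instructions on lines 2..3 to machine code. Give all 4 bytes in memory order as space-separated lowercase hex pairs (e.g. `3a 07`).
L2: store op=0x16:5|rd=7:3|rs=4:3|pad=0:5 ⇒ 0xb780 ⇒ little 80 b7
L3: goto op=0x1:5|imm=-2:11 ⇒ 0x0ffe ⇒ little fe 0f

80 b7 fe 0f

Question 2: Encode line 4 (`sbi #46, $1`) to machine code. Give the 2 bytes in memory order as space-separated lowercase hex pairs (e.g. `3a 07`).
line 4 (sbi): pack op=0xd:5|rd=1:3|imm=46:8 = 0x692e; little→ 2e 69

2e 69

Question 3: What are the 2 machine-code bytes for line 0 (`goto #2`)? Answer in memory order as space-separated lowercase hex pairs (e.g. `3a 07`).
02 08

0. goto fields op=0x1:5|imm=2:11 → word 0802h → 02 08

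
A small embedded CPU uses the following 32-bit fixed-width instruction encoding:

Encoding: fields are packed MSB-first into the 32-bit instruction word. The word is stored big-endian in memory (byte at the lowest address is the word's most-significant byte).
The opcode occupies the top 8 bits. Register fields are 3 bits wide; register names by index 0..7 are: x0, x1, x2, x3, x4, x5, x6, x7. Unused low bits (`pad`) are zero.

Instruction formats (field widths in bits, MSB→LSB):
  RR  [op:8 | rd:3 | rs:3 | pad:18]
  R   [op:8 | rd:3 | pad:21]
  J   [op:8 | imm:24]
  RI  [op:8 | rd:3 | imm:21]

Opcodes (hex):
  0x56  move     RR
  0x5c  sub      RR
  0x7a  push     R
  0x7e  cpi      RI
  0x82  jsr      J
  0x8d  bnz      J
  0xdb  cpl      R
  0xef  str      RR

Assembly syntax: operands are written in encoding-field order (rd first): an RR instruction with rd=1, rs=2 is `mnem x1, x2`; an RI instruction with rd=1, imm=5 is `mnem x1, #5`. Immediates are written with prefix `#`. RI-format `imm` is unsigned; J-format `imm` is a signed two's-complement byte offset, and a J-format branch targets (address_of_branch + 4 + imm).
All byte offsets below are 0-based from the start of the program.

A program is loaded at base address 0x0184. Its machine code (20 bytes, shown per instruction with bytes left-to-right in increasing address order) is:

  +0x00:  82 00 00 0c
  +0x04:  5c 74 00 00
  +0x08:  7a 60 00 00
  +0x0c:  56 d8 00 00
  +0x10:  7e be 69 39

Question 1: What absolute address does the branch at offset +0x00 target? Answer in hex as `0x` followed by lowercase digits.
0x0194

off 0x00: read 82 00 00 0c as big → 0x8200000c
  top 8b → 0x82 → jsr [J]
  imm: (w>>0)&0xffffff=0xc → #12
  target = base 0x0184 + off 0x00 + 4 + imm 12 = 0x0194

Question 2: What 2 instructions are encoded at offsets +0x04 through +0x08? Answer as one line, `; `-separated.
sub x3, x5; push x3

off 0x04: read 5c 74 00 00 as big → 0x5c740000
  opcode bits[31:24]=0x5c: sub/RR
  [23:21] rd=3 = x3
  [20:18] rs=5 = x5
off 0x08: read 7a 60 00 00 as big → 0x7a600000
  opcode bits[31:24]=0x7a: push/R
  [23:21] rd=3 = x3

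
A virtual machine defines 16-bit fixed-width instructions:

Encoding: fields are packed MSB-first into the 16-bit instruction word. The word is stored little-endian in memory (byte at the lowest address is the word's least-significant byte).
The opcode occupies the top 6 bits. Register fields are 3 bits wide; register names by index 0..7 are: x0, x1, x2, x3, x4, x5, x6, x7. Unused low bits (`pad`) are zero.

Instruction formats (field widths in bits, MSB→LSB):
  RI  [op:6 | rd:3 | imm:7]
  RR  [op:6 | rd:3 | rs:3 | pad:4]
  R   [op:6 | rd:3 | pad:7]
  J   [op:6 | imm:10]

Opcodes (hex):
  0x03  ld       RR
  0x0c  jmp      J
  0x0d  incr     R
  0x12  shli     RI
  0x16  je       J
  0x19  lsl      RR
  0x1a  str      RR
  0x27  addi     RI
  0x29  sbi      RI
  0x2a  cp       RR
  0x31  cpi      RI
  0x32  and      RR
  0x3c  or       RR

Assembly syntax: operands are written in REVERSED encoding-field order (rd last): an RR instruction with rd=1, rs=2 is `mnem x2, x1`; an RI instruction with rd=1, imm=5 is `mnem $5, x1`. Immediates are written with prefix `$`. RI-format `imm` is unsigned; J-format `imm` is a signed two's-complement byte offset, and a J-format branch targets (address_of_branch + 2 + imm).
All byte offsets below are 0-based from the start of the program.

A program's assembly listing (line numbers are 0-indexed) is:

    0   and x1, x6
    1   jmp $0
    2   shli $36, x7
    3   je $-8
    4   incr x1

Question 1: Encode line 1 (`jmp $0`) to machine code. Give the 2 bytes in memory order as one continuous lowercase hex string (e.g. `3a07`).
0030

1. jmp fields op=0xc:6|imm=0:10 → word 3000h → 00 30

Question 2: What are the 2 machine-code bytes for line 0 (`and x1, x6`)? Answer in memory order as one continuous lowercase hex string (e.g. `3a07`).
10cb

line 0 (and): pack op=0x32:6|rd=6:3|rs=1:3|pad=0:4 = 0xcb10; little→ 10 cb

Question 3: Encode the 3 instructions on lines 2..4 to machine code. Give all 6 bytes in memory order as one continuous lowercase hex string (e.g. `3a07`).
line 2 (shli): pack op=0x12:6|rd=7:3|imm=36:7 = 0x4ba4; little→ a4 4b
line 3 (je): pack op=0x16:6|imm=-8:10 = 0x5bf8; little→ f8 5b
line 4 (incr): pack op=0xd:6|rd=1:3|pad=0:7 = 0x3480; little→ 80 34

a44bf85b8034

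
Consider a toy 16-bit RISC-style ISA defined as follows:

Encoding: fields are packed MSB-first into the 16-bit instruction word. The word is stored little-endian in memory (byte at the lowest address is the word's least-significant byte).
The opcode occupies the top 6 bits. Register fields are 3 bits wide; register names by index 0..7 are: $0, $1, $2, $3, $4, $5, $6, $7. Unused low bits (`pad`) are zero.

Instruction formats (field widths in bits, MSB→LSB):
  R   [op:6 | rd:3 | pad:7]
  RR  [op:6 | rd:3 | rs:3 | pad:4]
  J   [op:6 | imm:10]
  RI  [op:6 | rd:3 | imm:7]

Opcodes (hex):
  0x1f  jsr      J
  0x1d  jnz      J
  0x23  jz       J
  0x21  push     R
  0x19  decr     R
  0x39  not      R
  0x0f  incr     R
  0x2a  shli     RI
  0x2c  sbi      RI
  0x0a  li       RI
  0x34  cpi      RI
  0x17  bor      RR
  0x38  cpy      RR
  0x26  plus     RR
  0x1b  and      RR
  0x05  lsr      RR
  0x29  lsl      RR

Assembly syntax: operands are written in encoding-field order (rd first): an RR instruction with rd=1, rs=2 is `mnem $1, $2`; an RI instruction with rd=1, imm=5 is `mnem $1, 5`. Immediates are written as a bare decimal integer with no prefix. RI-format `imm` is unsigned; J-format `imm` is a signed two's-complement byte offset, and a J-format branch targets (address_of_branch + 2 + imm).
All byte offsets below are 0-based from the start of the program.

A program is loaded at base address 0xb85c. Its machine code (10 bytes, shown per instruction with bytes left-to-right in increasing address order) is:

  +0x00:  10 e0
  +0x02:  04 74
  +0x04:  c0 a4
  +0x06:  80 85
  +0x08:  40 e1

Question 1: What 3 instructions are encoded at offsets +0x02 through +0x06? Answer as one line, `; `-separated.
jnz 4; lsl $1, $4; push $3

@+02  little-endian(04 74) = 0x7404
  op=0x7404>>10=0x1d ⇒ jnz (J)
  imm@[9:0]=0x4 ⇒ 4
@+04  little-endian(c0 a4) = 0xa4c0
  op=0xa4c0>>10=0x29 ⇒ lsl (RR)
  rd@[9:7]=0x1 ⇒ $1
  rs@[6:4]=0x4 ⇒ $4
@+06  little-endian(80 85) = 0x8580
  op=0x8580>>10=0x21 ⇒ push (R)
  rd@[9:7]=0x3 ⇒ $3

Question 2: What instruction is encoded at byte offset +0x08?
cpy $2, $4

+0x08: 40 e1 ⇒ word 0xe140 (little)
  op=0xe140>>10=0x38 ⇒ cpy (RR)
  rd: (w>>7)&0x7=0x2 → $2
  rs: (w>>4)&0x7=0x4 → $4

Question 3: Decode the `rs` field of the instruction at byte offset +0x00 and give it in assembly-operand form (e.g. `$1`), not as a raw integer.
[00] 10 e0 → 0xe010
  op=0xe010>>10=0x38 ⇒ cpy (RR)
  rd: (w>>7)&0x7=0x0 → $0
  rs: (w>>4)&0x7=0x1 → $1

$1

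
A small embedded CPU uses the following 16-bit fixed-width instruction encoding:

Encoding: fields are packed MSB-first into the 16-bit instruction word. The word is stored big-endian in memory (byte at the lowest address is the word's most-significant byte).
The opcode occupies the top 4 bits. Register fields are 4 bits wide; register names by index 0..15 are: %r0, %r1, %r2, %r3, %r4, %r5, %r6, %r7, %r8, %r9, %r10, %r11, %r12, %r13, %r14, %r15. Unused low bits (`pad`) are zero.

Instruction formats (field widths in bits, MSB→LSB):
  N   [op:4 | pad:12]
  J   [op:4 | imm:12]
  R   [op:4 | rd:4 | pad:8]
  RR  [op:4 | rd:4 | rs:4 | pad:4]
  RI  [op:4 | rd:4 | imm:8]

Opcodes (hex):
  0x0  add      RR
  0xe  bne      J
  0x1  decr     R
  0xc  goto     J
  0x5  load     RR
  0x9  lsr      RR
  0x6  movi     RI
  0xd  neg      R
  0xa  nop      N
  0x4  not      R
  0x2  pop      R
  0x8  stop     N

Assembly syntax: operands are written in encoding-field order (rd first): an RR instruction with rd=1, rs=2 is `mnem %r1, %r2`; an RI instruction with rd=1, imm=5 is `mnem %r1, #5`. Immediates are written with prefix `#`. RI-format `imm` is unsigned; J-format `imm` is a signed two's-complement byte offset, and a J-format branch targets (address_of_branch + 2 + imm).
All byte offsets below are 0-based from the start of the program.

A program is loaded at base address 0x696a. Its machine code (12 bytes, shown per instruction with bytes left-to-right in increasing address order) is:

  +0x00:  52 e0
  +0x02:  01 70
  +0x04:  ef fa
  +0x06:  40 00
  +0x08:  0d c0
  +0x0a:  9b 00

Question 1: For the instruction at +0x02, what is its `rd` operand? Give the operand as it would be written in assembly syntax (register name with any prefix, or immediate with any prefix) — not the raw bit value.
%r1

+0x02: 01 70 ⇒ word 0x0170 (big)
  op=0x0170>>12=0x0 ⇒ add (RR)
  rd: (w>>8)&0xf=0x1 → %r1
  rs: (w>>4)&0xf=0x7 → %r7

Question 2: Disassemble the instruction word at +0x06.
[06] 40 00 → 0x4000
  top 4b → 0x4 → not [R]
  [11:8] rd=0 = %r0

not %r0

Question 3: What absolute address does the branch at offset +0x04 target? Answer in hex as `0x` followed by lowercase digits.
0x696a

[04] ef fa → 0xeffa
  op=0xeffa>>12=0xe ⇒ bne (J)
  [11:0] imm=4090 (s12→-6) = #-6
  target = base 0x696a + off 0x04 + 2 + imm -6 = 0x696a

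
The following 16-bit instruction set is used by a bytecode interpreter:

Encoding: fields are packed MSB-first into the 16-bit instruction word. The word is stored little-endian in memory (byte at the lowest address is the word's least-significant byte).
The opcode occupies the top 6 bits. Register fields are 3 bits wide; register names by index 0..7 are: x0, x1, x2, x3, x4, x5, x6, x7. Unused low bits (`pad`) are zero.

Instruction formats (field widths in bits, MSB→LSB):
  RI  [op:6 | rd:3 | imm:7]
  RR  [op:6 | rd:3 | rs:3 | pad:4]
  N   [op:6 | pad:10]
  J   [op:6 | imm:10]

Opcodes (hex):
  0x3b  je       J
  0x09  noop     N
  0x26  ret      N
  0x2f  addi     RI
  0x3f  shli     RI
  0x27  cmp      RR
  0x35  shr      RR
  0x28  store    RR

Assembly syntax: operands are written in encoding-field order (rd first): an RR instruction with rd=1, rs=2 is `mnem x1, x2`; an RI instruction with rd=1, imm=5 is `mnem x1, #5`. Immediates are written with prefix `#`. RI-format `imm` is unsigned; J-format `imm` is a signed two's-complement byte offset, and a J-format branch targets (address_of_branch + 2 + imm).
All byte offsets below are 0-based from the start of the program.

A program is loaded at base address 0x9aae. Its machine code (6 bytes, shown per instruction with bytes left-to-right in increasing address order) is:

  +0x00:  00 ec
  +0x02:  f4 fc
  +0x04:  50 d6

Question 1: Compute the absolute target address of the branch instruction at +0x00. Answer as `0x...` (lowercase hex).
off 0x00: read 00 ec as little → 0xec00
  opcode bits[15:10]=0x3b: je/J
  imm@[9:0]=0x0 ⇒ #0
  target = base 0x9aae + off 0x00 + 2 + imm 0 = 0x9ab0

0x9ab0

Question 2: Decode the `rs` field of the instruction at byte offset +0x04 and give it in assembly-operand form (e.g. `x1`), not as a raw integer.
off 0x04: read 50 d6 as little → 0xd650
  op=0xd650>>10=0x35 ⇒ shr (RR)
  rd: (w>>7)&0x7=0x4 → x4
  rs: (w>>4)&0x7=0x5 → x5

x5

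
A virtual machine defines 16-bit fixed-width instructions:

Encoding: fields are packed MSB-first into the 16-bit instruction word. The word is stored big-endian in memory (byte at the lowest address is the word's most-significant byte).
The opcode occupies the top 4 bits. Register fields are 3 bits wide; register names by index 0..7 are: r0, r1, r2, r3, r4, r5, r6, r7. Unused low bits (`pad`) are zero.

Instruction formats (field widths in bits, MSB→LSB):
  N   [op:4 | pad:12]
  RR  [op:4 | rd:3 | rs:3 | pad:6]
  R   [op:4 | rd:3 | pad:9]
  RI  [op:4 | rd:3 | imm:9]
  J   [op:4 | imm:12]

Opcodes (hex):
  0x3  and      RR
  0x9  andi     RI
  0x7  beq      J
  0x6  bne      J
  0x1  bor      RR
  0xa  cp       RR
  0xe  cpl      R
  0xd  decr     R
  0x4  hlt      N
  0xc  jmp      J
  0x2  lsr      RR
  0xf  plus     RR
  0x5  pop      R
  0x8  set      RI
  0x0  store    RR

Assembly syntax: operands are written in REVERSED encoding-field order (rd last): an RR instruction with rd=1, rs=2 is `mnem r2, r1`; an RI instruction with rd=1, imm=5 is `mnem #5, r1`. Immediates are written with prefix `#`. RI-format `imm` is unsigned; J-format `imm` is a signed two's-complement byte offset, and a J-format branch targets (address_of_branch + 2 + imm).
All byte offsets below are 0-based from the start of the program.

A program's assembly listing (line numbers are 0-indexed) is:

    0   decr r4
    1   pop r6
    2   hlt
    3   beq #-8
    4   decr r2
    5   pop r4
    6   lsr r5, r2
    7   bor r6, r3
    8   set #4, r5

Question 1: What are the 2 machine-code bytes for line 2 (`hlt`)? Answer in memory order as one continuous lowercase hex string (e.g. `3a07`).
4000

2. hlt fields op=0x4:4|pad=0:12 → word 4000h → 40 00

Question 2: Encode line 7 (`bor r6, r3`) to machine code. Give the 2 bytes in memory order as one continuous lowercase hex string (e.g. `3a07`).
L7: bor op=0x1:4|rd=3:3|rs=6:3|pad=0:6 ⇒ 0x1780 ⇒ big 17 80

1780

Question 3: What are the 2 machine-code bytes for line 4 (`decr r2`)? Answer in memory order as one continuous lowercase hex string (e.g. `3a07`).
L4: decr op=0xd:4|rd=2:3|pad=0:9 ⇒ 0xd400 ⇒ big d4 00

d400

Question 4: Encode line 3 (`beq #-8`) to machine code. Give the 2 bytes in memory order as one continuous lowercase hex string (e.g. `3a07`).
7ff8

L3: beq op=0x7:4|imm=-8:12 ⇒ 0x7ff8 ⇒ big 7f f8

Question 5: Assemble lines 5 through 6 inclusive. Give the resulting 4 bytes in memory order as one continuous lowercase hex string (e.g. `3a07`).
5. pop fields op=0x5:4|rd=4:3|pad=0:9 → word 5800h → 58 00
6. lsr fields op=0x2:4|rd=2:3|rs=5:3|pad=0:6 → word 2540h → 25 40

58002540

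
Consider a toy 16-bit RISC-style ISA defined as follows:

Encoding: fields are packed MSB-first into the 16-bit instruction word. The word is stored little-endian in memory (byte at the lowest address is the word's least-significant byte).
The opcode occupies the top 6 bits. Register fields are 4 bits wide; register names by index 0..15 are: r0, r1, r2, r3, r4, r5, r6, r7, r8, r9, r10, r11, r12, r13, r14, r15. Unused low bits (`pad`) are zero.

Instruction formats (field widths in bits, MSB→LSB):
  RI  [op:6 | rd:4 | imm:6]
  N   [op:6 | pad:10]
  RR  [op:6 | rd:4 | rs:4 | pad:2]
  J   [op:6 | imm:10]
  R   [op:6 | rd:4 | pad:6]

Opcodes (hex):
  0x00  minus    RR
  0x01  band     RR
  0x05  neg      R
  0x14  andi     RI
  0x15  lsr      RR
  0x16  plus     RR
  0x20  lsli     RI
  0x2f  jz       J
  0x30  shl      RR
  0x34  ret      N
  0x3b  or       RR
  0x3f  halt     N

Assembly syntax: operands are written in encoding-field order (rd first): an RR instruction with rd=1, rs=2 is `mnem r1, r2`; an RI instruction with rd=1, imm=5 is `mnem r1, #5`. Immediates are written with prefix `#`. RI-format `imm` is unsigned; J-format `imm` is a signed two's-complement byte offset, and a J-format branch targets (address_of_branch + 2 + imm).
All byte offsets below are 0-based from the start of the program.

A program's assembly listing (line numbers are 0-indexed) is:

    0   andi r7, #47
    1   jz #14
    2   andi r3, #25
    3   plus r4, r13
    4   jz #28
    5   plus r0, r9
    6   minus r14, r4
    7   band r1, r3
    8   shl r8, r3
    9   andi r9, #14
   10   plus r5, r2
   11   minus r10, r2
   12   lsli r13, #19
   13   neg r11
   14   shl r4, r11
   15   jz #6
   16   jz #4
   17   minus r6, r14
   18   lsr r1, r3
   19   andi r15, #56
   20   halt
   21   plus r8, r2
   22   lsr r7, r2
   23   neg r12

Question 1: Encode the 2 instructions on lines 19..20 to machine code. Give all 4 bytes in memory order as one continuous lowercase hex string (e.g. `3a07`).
f85300fc

L19: andi op=0x14:6|rd=15:4|imm=56:6 ⇒ 0x53f8 ⇒ little f8 53
L20: halt op=0x3f:6|pad=0:10 ⇒ 0xfc00 ⇒ little 00 fc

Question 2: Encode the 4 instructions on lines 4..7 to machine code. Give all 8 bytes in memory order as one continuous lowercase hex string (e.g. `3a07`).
1cbc245890034c04

4. jz fields op=0x2f:6|imm=28:10 → word bc1ch → 1c bc
5. plus fields op=0x16:6|rd=0:4|rs=9:4|pad=0:2 → word 5824h → 24 58
6. minus fields op=0x0:6|rd=14:4|rs=4:4|pad=0:2 → word 0390h → 90 03
7. band fields op=0x1:6|rd=1:4|rs=3:4|pad=0:2 → word 044ch → 4c 04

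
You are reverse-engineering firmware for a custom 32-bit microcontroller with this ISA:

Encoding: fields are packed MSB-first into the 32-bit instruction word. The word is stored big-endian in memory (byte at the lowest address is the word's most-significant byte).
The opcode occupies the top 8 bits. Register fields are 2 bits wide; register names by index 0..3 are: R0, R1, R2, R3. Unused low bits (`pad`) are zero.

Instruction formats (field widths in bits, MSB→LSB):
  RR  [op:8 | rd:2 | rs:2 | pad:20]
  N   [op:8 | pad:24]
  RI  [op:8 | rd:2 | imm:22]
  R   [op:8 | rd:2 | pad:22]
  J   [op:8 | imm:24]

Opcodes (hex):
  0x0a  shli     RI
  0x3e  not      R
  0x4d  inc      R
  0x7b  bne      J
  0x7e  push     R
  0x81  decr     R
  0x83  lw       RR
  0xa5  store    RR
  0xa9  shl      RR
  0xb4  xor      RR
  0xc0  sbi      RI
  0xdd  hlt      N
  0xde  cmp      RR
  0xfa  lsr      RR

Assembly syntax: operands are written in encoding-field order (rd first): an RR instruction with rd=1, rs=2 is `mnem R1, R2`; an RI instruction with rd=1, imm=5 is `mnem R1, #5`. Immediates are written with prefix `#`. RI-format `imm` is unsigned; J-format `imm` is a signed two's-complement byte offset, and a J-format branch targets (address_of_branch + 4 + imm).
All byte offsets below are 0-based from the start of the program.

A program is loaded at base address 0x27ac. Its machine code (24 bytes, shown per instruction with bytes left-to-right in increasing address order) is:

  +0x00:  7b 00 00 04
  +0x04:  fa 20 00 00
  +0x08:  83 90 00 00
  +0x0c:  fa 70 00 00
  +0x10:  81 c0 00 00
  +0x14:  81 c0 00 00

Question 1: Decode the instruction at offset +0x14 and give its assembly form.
decr R3

@+14  big-endian(81 c0 00 00) = 0x81c00000
  op=0x81c00000>>24=0x81 ⇒ decr (R)
  rd: (w>>22)&0x3=0x3 → R3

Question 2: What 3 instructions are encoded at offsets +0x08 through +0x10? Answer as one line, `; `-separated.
[08] 83 90 00 00 → 0x83900000
  op=0x83900000>>24=0x83 ⇒ lw (RR)
  rd@[23:22]=0x2 ⇒ R2
  rs@[21:20]=0x1 ⇒ R1
[0c] fa 70 00 00 → 0xfa700000
  op=0xfa700000>>24=0xfa ⇒ lsr (RR)
  rd@[23:22]=0x1 ⇒ R1
  rs@[21:20]=0x3 ⇒ R3
[10] 81 c0 00 00 → 0x81c00000
  op=0x81c00000>>24=0x81 ⇒ decr (R)
  rd@[23:22]=0x3 ⇒ R3

lw R2, R1; lsr R1, R3; decr R3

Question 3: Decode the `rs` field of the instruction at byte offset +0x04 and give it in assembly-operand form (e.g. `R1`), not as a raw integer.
+0x04: fa 20 00 00 ⇒ word 0xfa200000 (big)
  top 8b → 0xfa → lsr [RR]
  rd: (w>>22)&0x3=0x0 → R0
  rs: (w>>20)&0x3=0x2 → R2

R2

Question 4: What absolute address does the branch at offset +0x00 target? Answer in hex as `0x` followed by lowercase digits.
0x27b4

off 0x00: read 7b 00 00 04 as big → 0x7b000004
  op=0x7b000004>>24=0x7b ⇒ bne (J)
  imm@[23:0]=0x4 ⇒ #4
  target = base 0x27ac + off 0x00 + 4 + imm 4 = 0x27b4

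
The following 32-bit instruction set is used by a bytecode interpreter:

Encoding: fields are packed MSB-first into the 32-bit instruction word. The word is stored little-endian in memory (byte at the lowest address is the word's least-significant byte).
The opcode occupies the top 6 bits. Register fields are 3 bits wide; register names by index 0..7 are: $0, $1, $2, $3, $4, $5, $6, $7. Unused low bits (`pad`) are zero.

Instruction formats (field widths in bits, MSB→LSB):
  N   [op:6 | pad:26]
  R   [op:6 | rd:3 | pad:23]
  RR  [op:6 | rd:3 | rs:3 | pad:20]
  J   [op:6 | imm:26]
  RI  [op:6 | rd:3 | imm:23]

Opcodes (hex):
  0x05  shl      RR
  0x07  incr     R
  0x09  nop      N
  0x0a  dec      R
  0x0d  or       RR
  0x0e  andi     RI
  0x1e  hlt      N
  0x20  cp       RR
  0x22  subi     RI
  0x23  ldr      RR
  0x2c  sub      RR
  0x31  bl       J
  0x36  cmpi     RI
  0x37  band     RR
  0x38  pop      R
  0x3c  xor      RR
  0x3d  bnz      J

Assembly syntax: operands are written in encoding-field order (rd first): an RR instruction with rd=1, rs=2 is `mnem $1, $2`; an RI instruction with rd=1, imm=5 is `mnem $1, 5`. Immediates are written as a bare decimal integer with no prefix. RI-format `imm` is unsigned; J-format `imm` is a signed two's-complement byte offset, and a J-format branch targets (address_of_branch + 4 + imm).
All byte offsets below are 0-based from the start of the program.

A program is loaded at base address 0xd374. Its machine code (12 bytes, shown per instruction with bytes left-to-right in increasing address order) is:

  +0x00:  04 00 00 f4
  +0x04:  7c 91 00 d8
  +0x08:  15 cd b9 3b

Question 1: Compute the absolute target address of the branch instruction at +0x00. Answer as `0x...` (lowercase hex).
@+00  little-endian(04 00 00 f4) = 0xf4000004
  top 6b → 0x3d → bnz [J]
  imm: (w>>0)&0x3ffffff=0x4 → 4
  target = base 0xd374 + off 0x00 + 4 + imm 4 = 0xd37c

0xd37c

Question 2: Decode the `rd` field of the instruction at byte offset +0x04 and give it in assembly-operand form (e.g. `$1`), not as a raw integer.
[04] 7c 91 00 d8 → 0xd800917c
  top 6b → 0x36 → cmpi [RI]
  rd: (w>>23)&0x7=0x0 → $0
  imm: (w>>0)&0x7fffff=0x917c → 37244

$0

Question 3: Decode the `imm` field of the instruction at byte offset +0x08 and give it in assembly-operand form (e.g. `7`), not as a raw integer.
3788053

[08] 15 cd b9 3b → 0x3bb9cd15
  op=0x3bb9cd15>>26=0xe ⇒ andi (RI)
  rd: (w>>23)&0x7=0x7 → $7
  imm: (w>>0)&0x7fffff=0x39cd15 → 3788053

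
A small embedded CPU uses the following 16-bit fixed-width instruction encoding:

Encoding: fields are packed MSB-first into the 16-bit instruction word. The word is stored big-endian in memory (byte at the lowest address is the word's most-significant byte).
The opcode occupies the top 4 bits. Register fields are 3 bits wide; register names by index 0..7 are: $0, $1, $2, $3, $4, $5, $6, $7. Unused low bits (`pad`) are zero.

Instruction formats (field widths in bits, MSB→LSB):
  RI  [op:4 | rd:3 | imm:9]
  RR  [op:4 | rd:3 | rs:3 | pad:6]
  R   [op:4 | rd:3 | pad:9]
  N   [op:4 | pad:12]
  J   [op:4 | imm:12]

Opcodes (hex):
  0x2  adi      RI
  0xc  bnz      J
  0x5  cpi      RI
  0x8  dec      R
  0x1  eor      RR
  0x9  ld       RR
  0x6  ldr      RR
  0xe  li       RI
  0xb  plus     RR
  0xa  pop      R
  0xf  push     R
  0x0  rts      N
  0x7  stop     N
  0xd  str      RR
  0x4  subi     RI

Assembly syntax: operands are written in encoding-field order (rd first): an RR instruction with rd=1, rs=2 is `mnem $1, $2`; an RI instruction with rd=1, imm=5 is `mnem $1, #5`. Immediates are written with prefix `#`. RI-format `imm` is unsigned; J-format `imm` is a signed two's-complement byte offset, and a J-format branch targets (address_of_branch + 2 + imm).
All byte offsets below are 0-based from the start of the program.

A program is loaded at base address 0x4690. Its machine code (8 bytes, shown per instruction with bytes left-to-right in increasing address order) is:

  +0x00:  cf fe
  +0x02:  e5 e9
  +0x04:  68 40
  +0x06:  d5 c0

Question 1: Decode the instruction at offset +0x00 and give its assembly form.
+0x00: cf fe ⇒ word 0xcffe (big)
  opcode bits[15:12]=0xc: bnz/J
  imm@[11:0]=0xffe (s12→-2) ⇒ #-2

bnz #-2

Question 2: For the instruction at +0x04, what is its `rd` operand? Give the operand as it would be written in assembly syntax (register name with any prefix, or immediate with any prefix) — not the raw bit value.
$4

[04] 68 40 → 0x6840
  op=0x6840>>12=0x6 ⇒ ldr (RR)
  rd: (w>>9)&0x7=0x4 → $4
  rs: (w>>6)&0x7=0x1 → $1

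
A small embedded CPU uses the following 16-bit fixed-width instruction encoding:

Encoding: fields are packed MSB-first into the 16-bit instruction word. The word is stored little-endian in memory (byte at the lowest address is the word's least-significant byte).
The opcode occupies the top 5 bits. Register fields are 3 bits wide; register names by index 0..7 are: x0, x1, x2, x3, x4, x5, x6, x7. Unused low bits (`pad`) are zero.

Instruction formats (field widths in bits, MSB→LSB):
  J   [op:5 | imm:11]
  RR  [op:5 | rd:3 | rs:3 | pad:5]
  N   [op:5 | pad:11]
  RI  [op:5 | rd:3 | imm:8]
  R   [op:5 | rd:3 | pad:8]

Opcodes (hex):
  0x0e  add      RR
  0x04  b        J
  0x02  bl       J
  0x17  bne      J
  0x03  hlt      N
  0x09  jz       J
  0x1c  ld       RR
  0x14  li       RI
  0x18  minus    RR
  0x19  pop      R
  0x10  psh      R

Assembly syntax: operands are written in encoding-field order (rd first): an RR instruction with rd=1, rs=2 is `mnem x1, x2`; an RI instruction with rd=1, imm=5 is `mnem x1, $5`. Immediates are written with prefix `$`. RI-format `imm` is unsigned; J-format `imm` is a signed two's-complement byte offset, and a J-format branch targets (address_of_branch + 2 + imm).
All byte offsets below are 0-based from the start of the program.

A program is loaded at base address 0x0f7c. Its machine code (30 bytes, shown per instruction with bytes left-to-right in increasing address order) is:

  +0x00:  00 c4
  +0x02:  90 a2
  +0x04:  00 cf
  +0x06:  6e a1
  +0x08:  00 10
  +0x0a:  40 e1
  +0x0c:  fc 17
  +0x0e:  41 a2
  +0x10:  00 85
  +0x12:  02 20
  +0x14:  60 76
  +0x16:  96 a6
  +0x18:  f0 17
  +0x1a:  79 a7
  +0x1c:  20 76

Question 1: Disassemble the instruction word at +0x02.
[02] 90 a2 → 0xa290
  top 5b → 0x14 → li [RI]
  rd@[10:8]=0x2 ⇒ x2
  imm@[7:0]=0x90 ⇒ $144

li x2, $144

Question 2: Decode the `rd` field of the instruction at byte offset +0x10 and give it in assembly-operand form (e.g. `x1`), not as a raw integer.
x5

[10] 00 85 → 0x8500
  op=0x8500>>11=0x10 ⇒ psh (R)
  rd: (w>>8)&0x7=0x5 → x5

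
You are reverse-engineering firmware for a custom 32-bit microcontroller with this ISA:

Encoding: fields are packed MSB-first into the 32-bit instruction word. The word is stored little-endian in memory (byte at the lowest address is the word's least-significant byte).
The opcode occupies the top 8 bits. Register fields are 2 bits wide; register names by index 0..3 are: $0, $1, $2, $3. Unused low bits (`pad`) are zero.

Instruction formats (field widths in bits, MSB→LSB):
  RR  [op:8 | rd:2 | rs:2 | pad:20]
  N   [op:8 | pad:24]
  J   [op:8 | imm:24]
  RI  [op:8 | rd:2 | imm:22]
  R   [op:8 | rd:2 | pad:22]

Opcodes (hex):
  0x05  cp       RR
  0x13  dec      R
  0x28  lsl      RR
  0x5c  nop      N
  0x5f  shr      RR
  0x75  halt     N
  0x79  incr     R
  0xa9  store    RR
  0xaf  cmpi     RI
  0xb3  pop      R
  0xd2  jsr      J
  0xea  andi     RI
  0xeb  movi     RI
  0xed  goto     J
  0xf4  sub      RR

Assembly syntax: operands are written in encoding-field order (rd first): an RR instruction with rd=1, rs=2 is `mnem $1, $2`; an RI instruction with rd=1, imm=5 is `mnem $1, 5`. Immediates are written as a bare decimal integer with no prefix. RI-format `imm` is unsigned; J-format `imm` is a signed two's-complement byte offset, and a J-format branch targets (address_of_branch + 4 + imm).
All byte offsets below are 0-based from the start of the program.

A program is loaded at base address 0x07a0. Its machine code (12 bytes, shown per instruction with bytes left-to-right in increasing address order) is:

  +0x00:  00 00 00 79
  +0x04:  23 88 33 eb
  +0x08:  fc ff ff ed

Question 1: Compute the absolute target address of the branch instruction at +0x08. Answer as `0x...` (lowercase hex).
0x07a8

+0x08: fc ff ff ed ⇒ word 0xedfffffc (little)
  top 8b → 0xed → goto [J]
  imm@[23:0]=0xfffffc (s24→-4) ⇒ -4
  target = base 0x07a0 + off 0x08 + 4 + imm -4 = 0x07a8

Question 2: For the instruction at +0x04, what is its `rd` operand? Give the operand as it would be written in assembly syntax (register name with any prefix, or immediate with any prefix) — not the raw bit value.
@+04  little-endian(23 88 33 eb) = 0xeb338823
  top 8b → 0xeb → movi [RI]
  rd@[23:22]=0x0 ⇒ $0
  imm@[21:0]=0x338823 ⇒ 3377187

$0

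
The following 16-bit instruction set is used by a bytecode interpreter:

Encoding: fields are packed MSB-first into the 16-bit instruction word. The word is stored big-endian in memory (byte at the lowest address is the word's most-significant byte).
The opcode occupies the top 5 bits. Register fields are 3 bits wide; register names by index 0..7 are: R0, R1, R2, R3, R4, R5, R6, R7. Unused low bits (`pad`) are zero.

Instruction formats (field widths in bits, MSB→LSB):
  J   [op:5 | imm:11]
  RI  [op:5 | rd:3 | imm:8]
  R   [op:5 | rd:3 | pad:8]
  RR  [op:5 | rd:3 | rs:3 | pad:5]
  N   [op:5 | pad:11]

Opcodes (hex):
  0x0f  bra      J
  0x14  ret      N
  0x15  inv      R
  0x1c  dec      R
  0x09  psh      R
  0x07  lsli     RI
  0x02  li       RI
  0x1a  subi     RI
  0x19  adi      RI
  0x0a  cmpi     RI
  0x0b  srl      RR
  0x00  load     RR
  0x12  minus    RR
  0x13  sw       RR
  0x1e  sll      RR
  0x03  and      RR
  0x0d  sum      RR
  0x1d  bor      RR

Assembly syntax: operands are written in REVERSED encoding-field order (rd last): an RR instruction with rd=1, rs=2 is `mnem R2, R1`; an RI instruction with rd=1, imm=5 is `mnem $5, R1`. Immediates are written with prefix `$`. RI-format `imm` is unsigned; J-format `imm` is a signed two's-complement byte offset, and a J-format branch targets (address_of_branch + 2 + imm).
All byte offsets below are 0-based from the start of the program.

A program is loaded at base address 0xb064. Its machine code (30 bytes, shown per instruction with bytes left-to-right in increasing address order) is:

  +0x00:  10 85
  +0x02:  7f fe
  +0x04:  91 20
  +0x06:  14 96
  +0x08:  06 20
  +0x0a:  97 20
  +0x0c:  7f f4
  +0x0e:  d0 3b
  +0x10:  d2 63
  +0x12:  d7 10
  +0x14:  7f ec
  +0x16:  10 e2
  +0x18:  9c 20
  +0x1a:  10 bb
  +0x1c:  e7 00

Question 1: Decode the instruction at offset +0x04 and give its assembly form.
minus R1, R1

off 0x04: read 91 20 as big → 0x9120
  opcode bits[15:11]=0x12: minus/RR
  [10:8] rd=1 = R1
  [7:5] rs=1 = R1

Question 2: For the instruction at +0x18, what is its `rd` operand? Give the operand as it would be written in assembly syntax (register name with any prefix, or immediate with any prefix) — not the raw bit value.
+0x18: 9c 20 ⇒ word 0x9c20 (big)
  top 5b → 0x13 → sw [RR]
  [10:8] rd=4 = R4
  [7:5] rs=1 = R1

R4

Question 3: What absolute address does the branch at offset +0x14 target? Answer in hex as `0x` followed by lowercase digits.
0xb066

+0x14: 7f ec ⇒ word 0x7fec (big)
  op=0x7fec>>11=0xf ⇒ bra (J)
  imm@[10:0]=0x7ec (s11→-20) ⇒ $-20
  target = base 0xb064 + off 0x14 + 2 + imm -20 = 0xb066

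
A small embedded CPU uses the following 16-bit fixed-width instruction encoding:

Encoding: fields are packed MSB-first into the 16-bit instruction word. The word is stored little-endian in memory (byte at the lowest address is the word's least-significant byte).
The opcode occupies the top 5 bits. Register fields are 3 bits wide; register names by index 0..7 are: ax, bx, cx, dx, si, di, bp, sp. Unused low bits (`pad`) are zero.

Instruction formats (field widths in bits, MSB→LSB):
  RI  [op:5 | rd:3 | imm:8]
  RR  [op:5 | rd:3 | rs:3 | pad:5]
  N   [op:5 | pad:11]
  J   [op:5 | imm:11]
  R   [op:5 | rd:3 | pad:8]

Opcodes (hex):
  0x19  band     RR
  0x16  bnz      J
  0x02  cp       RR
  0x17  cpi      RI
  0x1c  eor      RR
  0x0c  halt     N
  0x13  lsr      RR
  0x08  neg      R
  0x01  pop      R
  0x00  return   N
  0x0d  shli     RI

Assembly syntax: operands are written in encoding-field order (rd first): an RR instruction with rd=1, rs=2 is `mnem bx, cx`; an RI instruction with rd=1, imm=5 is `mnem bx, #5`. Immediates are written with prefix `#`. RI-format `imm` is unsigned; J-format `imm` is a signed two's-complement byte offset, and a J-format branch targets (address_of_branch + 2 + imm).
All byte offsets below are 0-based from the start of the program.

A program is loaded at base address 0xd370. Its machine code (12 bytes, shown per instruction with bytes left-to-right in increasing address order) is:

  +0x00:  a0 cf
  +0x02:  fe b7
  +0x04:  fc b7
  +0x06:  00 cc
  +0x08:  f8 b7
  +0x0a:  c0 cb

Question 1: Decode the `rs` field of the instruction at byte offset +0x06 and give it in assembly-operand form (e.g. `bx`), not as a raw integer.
ax

+0x06: 00 cc ⇒ word 0xcc00 (little)
  op=0xcc00>>11=0x19 ⇒ band (RR)
  rd@[10:8]=0x4 ⇒ si
  rs@[7:5]=0x0 ⇒ ax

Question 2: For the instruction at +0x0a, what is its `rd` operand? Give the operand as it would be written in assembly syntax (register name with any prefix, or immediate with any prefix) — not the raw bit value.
dx

+0x0a: c0 cb ⇒ word 0xcbc0 (little)
  op=0xcbc0>>11=0x19 ⇒ band (RR)
  rd: (w>>8)&0x7=0x3 → dx
  rs: (w>>5)&0x7=0x6 → bp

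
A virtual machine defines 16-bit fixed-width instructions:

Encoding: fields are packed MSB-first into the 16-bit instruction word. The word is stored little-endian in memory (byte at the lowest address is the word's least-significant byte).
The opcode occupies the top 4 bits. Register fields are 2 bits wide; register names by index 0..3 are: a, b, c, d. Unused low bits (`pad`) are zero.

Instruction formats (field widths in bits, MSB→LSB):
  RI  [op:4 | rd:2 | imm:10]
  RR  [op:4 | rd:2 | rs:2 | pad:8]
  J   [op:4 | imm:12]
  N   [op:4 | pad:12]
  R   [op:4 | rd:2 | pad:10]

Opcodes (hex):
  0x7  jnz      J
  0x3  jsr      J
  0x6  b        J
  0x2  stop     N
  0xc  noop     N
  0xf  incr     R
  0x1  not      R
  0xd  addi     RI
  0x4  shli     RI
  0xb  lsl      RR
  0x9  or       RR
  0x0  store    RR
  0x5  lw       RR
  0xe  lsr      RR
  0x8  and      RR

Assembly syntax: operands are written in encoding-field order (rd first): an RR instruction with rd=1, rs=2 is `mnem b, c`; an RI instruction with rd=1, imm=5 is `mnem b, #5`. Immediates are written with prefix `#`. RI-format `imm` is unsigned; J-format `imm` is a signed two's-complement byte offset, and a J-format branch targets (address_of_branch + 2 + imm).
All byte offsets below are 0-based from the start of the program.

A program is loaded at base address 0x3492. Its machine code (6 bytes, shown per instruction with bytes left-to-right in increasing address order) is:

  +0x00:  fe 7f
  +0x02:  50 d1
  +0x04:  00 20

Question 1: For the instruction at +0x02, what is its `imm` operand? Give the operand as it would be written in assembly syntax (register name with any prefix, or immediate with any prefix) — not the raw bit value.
+0x02: 50 d1 ⇒ word 0xd150 (little)
  top 4b → 0xd → addi [RI]
  rd@[11:10]=0x0 ⇒ a
  imm@[9:0]=0x150 ⇒ #336

#336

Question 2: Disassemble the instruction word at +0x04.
+0x04: 00 20 ⇒ word 0x2000 (little)
  opcode bits[15:12]=0x2: stop/N

stop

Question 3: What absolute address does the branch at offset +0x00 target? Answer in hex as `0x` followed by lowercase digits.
off 0x00: read fe 7f as little → 0x7ffe
  opcode bits[15:12]=0x7: jnz/J
  imm@[11:0]=0xffe (s12→-2) ⇒ #-2
  target = base 0x3492 + off 0x00 + 2 + imm -2 = 0x3492

0x3492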